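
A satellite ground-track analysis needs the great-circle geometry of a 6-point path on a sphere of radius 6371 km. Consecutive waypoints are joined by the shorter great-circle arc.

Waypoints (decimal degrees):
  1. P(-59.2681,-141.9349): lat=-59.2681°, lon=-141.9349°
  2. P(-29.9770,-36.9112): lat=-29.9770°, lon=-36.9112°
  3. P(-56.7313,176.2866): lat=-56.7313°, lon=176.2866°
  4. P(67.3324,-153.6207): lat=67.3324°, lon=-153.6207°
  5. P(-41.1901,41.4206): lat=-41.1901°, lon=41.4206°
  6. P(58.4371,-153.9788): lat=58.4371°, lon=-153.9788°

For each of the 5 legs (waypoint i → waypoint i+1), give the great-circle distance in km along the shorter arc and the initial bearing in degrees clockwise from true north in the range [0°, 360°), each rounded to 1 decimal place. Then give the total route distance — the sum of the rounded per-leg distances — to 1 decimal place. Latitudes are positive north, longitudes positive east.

Leg 1: φ1=-1.0344235, φ2=-0.5231973, Δφ=0.5112261, Δλ=1.8330094 rad; a=sin²(Δφ/2)+cosφ1·cosφ2·sin²(Δλ/2)=0.3426303290; c=2·atan2(√a, √(1-a))=1.250614300; dist=6371·c=7967.664 ≈ 7967.7 km; running total=7967.7 km
Leg 1 bearing: y=sinΔλ·cosφ2=0.83661730, x=cosφ1·sinφ2-sinφ1·cosφ2·cosΔλ=-0.44834210; θ=atan2(y, x)=118.1868° ≈ 118.2°
Leg 2: φ1=-0.5231973, φ2=-0.9901480, Δφ=-0.4669506, Δλ=3.7210036 rad; a=sin²(Δφ/2)+cosφ1·cosφ2·sin²(Δλ/2)=0.4899313442; c=2·atan2(√a, √(1-a))=1.550657654; dist=6371·c=9879.240 ≈ 9879.2 km; running total=17846.9 km
Leg 2 bearing: y=sinΔλ·cosφ2=-0.30035702, x=cosφ1·sinφ2-sinφ1·cosφ2·cosΔλ=-0.95361426; θ=atan2(y, x)=-162.5173° <0 so +360° → 197.4827° ≈ 197.5°
Leg 3: φ1=-0.9901480, φ2=1.1751721, Δφ=2.1653200, Δλ=-5.7579686 rad; a=sin²(Δφ/2)+cosφ1·cosφ2·sin²(Δλ/2)=0.7943044636; c=2·atan2(√a, √(1-a))=2.200133353; dist=6371·c=14017.0496 ≈ 14017.0 km; running total=31863.9 km
Leg 3 bearing: y=sinΔλ·cosφ2=0.19323188, x=cosφ1·sinφ2-sinφ1·cosφ2·cosΔλ=0.78498469; θ=atan2(y, x)=13.8290° ≈ 13.8°
Leg 4: φ1=1.1751721, φ2=-0.7189029, Δφ=-1.8940749, Δλ=3.4041129 rad; a=sin²(Δφ/2)+cosφ1·cosφ2·sin²(Δλ/2)=0.9438832062; c=2·atan2(√a, √(1-a))=2.663266033; dist=6371·c=16967.668 ≈ 16967.7 km; running total=48831.6 km
Leg 4 bearing: y=sinΔλ·cosφ2=-0.19529267, x=cosφ1·sinφ2-sinφ1·cosφ2·cosΔλ=0.41681119; θ=atan2(y, x)=-25.1050° <0 so +360° → 334.8950° ≈ 334.9°
Leg 5: φ1=-0.7189029, φ2=1.0199198, Δφ=1.7388227, Δλ=-3.4103629 rad; a=sin²(Δφ/2)+cosφ1·cosφ2·sin²(Δλ/2)=0.9704468846; c=2·atan2(√a, √(1-a))=2.796055842; dist=6371·c=17813.672 ≈ 17813.7 km; running total=66645.3 km
Leg 5 bearing: y=sinΔλ·cosφ2=0.13899589, x=cosφ1·sinφ2-sinφ1·cosφ2·cosΔλ=0.30886738; θ=atan2(y, x)=24.2286° ≈ 24.2°

Leg 1: dist=7967.7 km, bearing=118.2°
Leg 2: dist=9879.2 km, bearing=197.5°
Leg 3: dist=14017.0 km, bearing=13.8°
Leg 4: dist=16967.7 km, bearing=334.9°
Leg 5: dist=17813.7 km, bearing=24.2°
Total: 66645.3 km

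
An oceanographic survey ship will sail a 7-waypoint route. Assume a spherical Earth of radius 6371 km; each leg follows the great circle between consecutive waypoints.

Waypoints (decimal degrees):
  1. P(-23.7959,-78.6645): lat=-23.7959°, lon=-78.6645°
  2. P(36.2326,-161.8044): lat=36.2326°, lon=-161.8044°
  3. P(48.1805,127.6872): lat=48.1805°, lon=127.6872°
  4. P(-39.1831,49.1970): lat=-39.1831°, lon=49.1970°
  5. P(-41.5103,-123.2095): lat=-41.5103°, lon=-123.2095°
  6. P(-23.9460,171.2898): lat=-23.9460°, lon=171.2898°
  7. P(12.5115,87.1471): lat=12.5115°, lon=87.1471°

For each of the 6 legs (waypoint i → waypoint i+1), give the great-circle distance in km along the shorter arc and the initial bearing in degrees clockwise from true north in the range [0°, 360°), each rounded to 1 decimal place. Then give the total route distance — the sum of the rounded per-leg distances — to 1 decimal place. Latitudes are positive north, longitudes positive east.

Leg 1: φ1=-0.4153168, φ2=0.6323782, Δφ=1.0476950, Δλ=-1.4510650 rad; a=sin²(Δφ/2)+cosφ1·cosφ2·sin²(Δλ/2)=0.5751628691; c=2·atan2(√a, √(1-a))=1.721694074; dist=6371·c=10968.913 ≈ 10968.9 km; running total=10968.9 km
Leg 1 bearing: y=sinΔλ·cosφ2=-0.80084933, x=cosφ1·sinφ2-sinφ1·cosφ2·cosΔλ=0.57969175; θ=atan2(y, x)=-54.1012° <0 so +360° → 305.8988° ≈ 305.9°
Leg 2: φ1=0.6323782, φ2=0.8409084, Δφ=0.2085302, Δλ=5.0525816 rad; a=sin²(Δφ/2)+cosφ1·cosφ2·sin²(Δλ/2)=0.1900236308; c=2·atan2(√a, √(1-a))=0.902113859; dist=6371·c=5747.367 ≈ 5747.4 km; running total=16716.3 km
Leg 2 bearing: y=sinΔλ·cosφ2=-0.62857291, x=cosφ1·sinφ2-sinφ1·cosφ2·cosΔλ=0.46963251; θ=atan2(y, x)=-53.2351° <0 so +360° → 306.7649° ≈ 306.8°
Leg 3: φ1=0.8409084, φ2=-0.6838741, Δφ=-1.5247825, Δλ=-1.3699124 rad; a=sin²(Δφ/2)+cosφ1·cosφ2·sin²(Δλ/2)=0.6838598275; c=2·atan2(√a, √(1-a))=1.947352004; dist=6371·c=12406.580 ≈ 12406.6 km; running total=29122.9 km
Leg 3 bearing: y=sinΔλ·cosφ2=-0.75954345, x=cosφ1·sinφ2-sinφ1·cosφ2·cosΔλ=-0.53654077; θ=atan2(y, x)=-125.2373° <0 so +360° → 234.7627° ≈ 234.8°
Leg 4: φ1=-0.6838741, φ2=-0.7244914, Δφ=-0.0406173, Δλ=-3.0090611 rad; a=sin²(Δφ/2)+cosφ1·cosφ2·sin²(Δλ/2)=0.5783136476; c=2·atan2(√a, √(1-a))=1.728071196; dist=6371·c=11009.542 ≈ 11009.5 km; running total=40132.4 km
Leg 4 bearing: y=sinΔλ·cosφ2=-0.09895422, x=cosφ1·sinφ2-sinφ1·cosφ2·cosΔλ=-0.98268813; θ=atan2(y, x)=-174.2498° <0 so +360° → 185.7502° ≈ 185.8°
Leg 5: φ1=-0.7244914, φ2=-0.4179365, Δφ=0.3065549, Δλ=5.1399824 rad; a=sin²(Δφ/2)+cosφ1·cosφ2·sin²(Δλ/2)=0.2236013655; c=2·atan2(√a, √(1-a))=0.985079018; dist=6371·c=6275.938 ≈ 6275.9 km; running total=46408.3 km
Leg 5 bearing: y=sinΔλ·cosφ2=-0.83164407, x=cosφ1·sinφ2-sinφ1·cosφ2·cosΔλ=-0.05275716; θ=atan2(y, x)=-93.6298° <0 so +360° → 266.3702° ≈ 266.4°
Leg 6: φ1=-0.4179365, φ2=0.2183669, Δφ=0.6363034, Δλ=-1.4685672 rad; a=sin²(Δφ/2)+cosφ1·cosφ2·sin²(Δλ/2)=0.4984372184; c=2·atan2(√a, √(1-a))=1.567670758; dist=6371·c=9987.630 ≈ 9987.6 km; running total=56395.9 km
Leg 6 bearing: y=sinΔλ·cosφ2=-0.97115567, x=cosφ1·sinφ2-sinφ1·cosφ2·cosΔλ=0.23842585; θ=atan2(y, x)=-76.2063° <0 so +360° → 283.7937° ≈ 283.8°

Leg 1: dist=10968.9 km, bearing=305.9°
Leg 2: dist=5747.4 km, bearing=306.8°
Leg 3: dist=12406.6 km, bearing=234.8°
Leg 4: dist=11009.5 km, bearing=185.8°
Leg 5: dist=6275.9 km, bearing=266.4°
Leg 6: dist=9987.6 km, bearing=283.8°
Total: 56395.9 km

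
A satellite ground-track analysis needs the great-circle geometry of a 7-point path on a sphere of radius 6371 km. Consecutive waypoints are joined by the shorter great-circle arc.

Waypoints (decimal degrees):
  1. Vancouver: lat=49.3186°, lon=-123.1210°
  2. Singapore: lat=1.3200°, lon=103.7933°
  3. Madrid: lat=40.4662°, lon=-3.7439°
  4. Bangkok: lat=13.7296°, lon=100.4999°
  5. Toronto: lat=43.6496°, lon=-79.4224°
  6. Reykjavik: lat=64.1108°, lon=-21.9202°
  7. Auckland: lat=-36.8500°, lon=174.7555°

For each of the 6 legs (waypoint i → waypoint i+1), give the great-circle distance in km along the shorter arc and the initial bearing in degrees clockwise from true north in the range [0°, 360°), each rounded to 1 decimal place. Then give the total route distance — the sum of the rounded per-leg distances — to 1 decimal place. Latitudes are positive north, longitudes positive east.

Leg 1: dist=12823.1 km, bearing=306.1°
Leg 2: dist=11383.1 km, bearing=312.0°
Leg 3: dist=10184.7 km, bearing=70.4°
Leg 4: dist=13634.8 km, bearing=359.9°
Leg 5: dist=4197.3 km, bearing=37.0°
Leg 6: dist=16785.4 km, bearing=331.8°
Total: 69008.4 km

Leg 1: φ1=0.8607720, φ2=0.0230383, Δφ=-0.8377336, Δλ=3.9604017 rad; a=sin²(Δφ/2)+cosφ1·cosφ2·sin²(Δλ/2)=0.7138435456; c=2·atan2(√a, √(1-a))=2.012728816; dist=6371·c=12823.095 ≈ 12823.1 km; running total=12823.1 km
Leg 1 bearing: y=sinΔλ·cosφ2=-0.73013898, x=cosφ1·sinφ2-sinφ1·cosφ2·cosΔλ=0.53289851; θ=atan2(y, x)=-53.8758° <0 so +360° → 306.1242° ≈ 306.1°
Leg 2: φ1=0.0230383, φ2=0.7062684, Δφ=0.6832301, Δλ=-1.8768782 rad; a=sin²(Δφ/2)+cosφ1·cosφ2·sin²(Δλ/2)=0.6071166546; c=2·atan2(√a, √(1-a))=1.786703174; dist=6371·c=11383.086 ≈ 11383.1 km; running total=24206.2 km
Leg 2 bearing: y=sinΔλ·cosφ2=-0.72542864, x=cosφ1·sinφ2-sinφ1·cosφ2·cosΔλ=0.65410808; θ=atan2(y, x)=-47.9595° <0 so +360° → 312.0405° ≈ 312.0°
Leg 3: φ1=0.7062684, φ2=0.2396267, Δφ=-0.4666417, Δλ=1.8193975 rad; a=sin²(Δφ/2)+cosφ1·cosφ2·sin²(Δλ/2)=0.5139043553; c=2·atan2(√a, √(1-a))=1.598608623; dist=6371·c=10184.736 ≈ 10184.7 km; running total=34390.9 km
Leg 3 bearing: y=sinΔλ·cosφ2=0.94156259, x=cosφ1·sinφ2-sinφ1·cosφ2·cosΔλ=0.33568819; θ=atan2(y, x)=70.3777° ≈ 70.4°
Leg 4: φ1=0.2396267, φ2=0.7618292, Δφ=0.5222025, Δλ=-3.1402365 rad; a=sin²(Δφ/2)+cosφ1·cosφ2·sin²(Δλ/2)=0.7695379687; c=2·atan2(√a, √(1-a))=2.140135924; dist=6371·c=13634.806 ≈ 13634.8 km; running total=48025.7 km
Leg 4 bearing: y=sinΔλ·cosφ2=-0.00098125, x=cosφ1·sinφ2-sinφ1·cosφ2·cosΔλ=0.84225659; θ=atan2(y, x)=-0.0668° <0 so +360° → 359.9332° ≈ 359.9°
Leg 5: φ1=0.7618292, φ2=1.1189445, Δφ=0.3571153, Δλ=1.0036027 rad; a=sin²(Δφ/2)+cosφ1·cosφ2·sin²(Δλ/2)=0.1046424016; c=2·atan2(√a, √(1-a))=0.658819939; dist=6371·c=4197.342 ≈ 4197.3 km; running total=52223.0 km
Leg 5 bearing: y=sinΔλ·cosφ2=0.36826089, x=cosφ1·sinφ2-sinφ1·cosφ2·cosΔλ=0.48903313; θ=atan2(y, x)=36.9812° ≈ 37.0°
Leg 6: φ1=1.1189445, φ2=-0.6431538, Δφ=-1.7620984, Δλ=3.4326385 rad; a=sin²(Δφ/2)+cosφ1·cosφ2·sin²(Δλ/2)=0.9371183441; c=2·atan2(√a, √(1-a))=2.634657693; dist=6371·c=16785.404 ≈ 16785.4 km; running total=69008.4 km
Leg 6 bearing: y=sinΔλ·cosφ2=-0.22962319, x=cosφ1·sinφ2-sinφ1·cosφ2·cosΔλ=0.42776559; θ=atan2(y, x)=-28.2268° <0 so +360° → 331.7732° ≈ 331.8°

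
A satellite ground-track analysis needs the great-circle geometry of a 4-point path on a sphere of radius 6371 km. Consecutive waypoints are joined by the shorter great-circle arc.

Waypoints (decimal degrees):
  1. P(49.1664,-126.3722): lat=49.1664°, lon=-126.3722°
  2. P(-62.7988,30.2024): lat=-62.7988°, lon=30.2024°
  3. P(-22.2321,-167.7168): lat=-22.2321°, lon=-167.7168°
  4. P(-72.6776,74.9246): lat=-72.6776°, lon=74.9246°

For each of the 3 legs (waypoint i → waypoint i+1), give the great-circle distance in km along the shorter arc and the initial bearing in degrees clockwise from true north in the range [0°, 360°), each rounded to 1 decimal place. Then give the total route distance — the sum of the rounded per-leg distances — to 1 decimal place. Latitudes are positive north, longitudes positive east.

Leg 1: φ1=0.8581156, φ2=-1.0960458, Δφ=-1.9541614, Δλ=2.7327423 rad; a=sin²(Δφ/2)+cosφ1·cosφ2·sin²(Δλ/2)=0.9735963601; c=2·atan2(√a, √(1-a))=2.815161326; dist=6371·c=17935.393 ≈ 17935.4 km; running total=17935.4 km
Leg 1 bearing: y=sinΔλ·cosφ2=0.18172884, x=cosφ1·sinφ2-sinφ1·cosφ2·cosΔλ=-0.26419799; θ=atan2(y, x)=145.4778° ≈ 145.5°
Leg 2: φ1=-1.0960458, φ2=-0.3880233, Δφ=0.7080225, Δλ=-3.4543417 rad; a=sin²(Δφ/2)+cosφ1·cosφ2·sin²(Δλ/2)=0.5330464106; c=2·atan2(√a, √(1-a))=1.636937361; dist=6371·c=10428.928 ≈ 10428.9 km; running total=28364.3 km
Leg 2 bearing: y=sinΔλ·cosφ2=0.28480250, x=cosφ1·sinφ2-sinφ1·cosφ2·cosΔλ=-0.95630501; θ=atan2(y, x)=163.4157° ≈ 163.4°
Leg 3: φ1=-0.3880233, φ2=-1.2684634, Δφ=-0.8804401, Δλ=4.2348913 rad; a=sin²(Δφ/2)+cosφ1·cosφ2·sin²(Δλ/2)=0.3827307602; c=2·atan2(√a, √(1-a))=1.334052549; dist=6371·c=8499.249 ≈ 8499.2 km; running total=36863.5 km
Leg 3 bearing: y=sinΔλ·cosφ2=-0.26444430, x=cosφ1·sinφ2-sinφ1·cosφ2·cosΔλ=-0.93544691; θ=atan2(y, x)=-164.2148° <0 so +360° → 195.7852° ≈ 195.8°

Leg 1: dist=17935.4 km, bearing=145.5°
Leg 2: dist=10428.9 km, bearing=163.4°
Leg 3: dist=8499.2 km, bearing=195.8°
Total: 36863.5 km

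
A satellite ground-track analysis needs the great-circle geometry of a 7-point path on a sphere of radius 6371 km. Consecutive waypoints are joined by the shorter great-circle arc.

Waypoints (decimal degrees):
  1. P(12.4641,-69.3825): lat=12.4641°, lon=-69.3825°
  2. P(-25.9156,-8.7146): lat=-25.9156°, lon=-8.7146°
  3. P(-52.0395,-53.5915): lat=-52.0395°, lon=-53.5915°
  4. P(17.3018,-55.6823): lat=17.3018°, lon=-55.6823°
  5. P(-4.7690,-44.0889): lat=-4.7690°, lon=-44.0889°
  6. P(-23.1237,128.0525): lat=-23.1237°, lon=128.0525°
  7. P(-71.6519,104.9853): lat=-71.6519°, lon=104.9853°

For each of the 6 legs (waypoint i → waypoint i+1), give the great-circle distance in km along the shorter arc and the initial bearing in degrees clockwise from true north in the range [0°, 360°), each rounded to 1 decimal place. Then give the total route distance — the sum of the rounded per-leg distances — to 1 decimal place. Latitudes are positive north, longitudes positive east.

Leg 1: dist=7825.1 km, bearing=123.6°
Leg 2: dist=4731.8 km, bearing=219.9°
Leg 3: dist=7713.1 km, bearing=357.9°
Leg 4: dist=2764.7 km, bearing=151.6°
Leg 5: dist=16798.3 km, bearing=164.9°
Leg 6: dist=5590.3 km, bearing=189.2°
Total: 45423.3 km

Leg 1: φ1=0.2175396, φ2=-0.4523125, Δφ=-0.6698521, Δλ=1.0588546 rad; a=sin²(Δφ/2)+cosφ1·cosφ2·sin²(Δλ/2)=0.3320512109; c=2·atan2(√a, √(1-a))=1.228238313; dist=6371·c=7825.106 ≈ 7825.1 km; running total=7825.1 km
Leg 1 bearing: y=sinΔλ·cosφ2=0.78412623, x=cosφ1·sinφ2-sinφ1·cosφ2·cosΔλ=-0.52184181; θ=atan2(y, x)=123.6441° ≈ 123.6°
Leg 2: φ1=-0.4523125, φ2=-0.9082606, Δφ=-0.4559481, Δλ=-0.7832497 rad; a=sin²(Δφ/2)+cosφ1·cosφ2·sin²(Δλ/2)=0.1316814051; c=2·atan2(√a, √(1-a))=0.742711980; dist=6371·c=4731.818 ≈ 4731.8 km; running total=12556.9 km
Leg 2 bearing: y=sinΔλ·cosφ2=-0.43401866, x=cosφ1·sinφ2-sinφ1·cosφ2·cosΔλ=-0.51864579; θ=atan2(y, x)=-140.0764° <0 so +360° → 219.9236° ≈ 219.9°
Leg 3: φ1=-0.9082606, φ2=0.3019734, Δφ=1.2102340, Δλ=-0.0364913 rad; a=sin²(Δφ/2)+cosφ1·cosφ2·sin²(Δλ/2)=0.3237952559; c=2·atan2(√a, √(1-a))=1.210651804; dist=6371·c=7713.063 ≈ 7713.1 km; running total=20270.0 km
Leg 3 bearing: y=sinΔλ·cosφ2=-0.03483243, x=cosφ1·sinφ2-sinφ1·cosφ2·cosΔλ=0.93519744; θ=atan2(y, x)=-2.1331° <0 so +360° → 357.8669° ≈ 357.9°
Leg 4: φ1=0.3019734, φ2=-0.0832348, Δφ=-0.3852081, Δλ=0.2023430 rad; a=sin²(Δφ/2)+cosφ1·cosφ2·sin²(Δλ/2)=0.0463453846; c=2·atan2(√a, √(1-a))=0.433956642; dist=6371·c=2764.738 ≈ 2764.7 km; running total=23034.7 km
Leg 4 bearing: y=sinΔλ·cosφ2=0.20026934, x=cosφ1·sinφ2-sinφ1·cosφ2·cosΔλ=-0.36970549; θ=atan2(y, x)=151.5556° ≈ 151.6°
Leg 5: φ1=-0.0832348, φ2=-0.4035847, Δφ=-0.3203499, Δλ=3.0044342 rad; a=sin²(Δφ/2)+cosφ1·cosφ2·sin²(Δλ/2)=0.9376090900; c=2·atan2(√a, √(1-a))=2.636682998; dist=6371·c=16798.307 ≈ 16798.3 km; running total=39833.0 km
Leg 5 bearing: y=sinΔλ·cosφ2=0.12574389, x=cosφ1·sinφ2-sinφ1·cosφ2·cosΔλ=-0.46709915; θ=atan2(y, x)=164.9331° ≈ 164.9°
Leg 6: φ1=-0.4035847, φ2=-1.2505616, Δφ=-0.8469769, Δλ=-0.4025986 rad; a=sin²(Δφ/2)+cosφ1·cosφ2·sin²(Δλ/2)=0.1804476343; c=2·atan2(√a, √(1-a))=0.877462642; dist=6371·c=5590.314 ≈ 5590.3 km; running total=45423.3 km
Leg 6 bearing: y=sinΔλ·cosφ2=-0.12333778, x=cosφ1·sinφ2-sinφ1·cosφ2·cosΔλ=-0.75916595; θ=atan2(y, x)=-170.7721° <0 so +360° → 189.2279° ≈ 189.2°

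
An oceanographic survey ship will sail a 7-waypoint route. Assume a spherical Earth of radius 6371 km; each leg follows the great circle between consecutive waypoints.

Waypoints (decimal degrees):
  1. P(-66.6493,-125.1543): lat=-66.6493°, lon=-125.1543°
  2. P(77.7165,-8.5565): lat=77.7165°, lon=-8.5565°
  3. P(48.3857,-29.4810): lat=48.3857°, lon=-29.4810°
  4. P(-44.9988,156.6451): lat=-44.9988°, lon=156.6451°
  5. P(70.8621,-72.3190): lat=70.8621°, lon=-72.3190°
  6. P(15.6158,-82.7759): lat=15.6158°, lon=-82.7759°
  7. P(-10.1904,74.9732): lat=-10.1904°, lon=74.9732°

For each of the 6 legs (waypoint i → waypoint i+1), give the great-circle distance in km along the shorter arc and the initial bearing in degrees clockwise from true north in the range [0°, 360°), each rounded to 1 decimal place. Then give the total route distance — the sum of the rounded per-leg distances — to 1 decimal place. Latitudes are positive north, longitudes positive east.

Leg 1: dist=17702.3 km, bearing=32.4°
Leg 2: dist=3380.6 km, bearing=207.9°
Leg 3: dist=19415.3 km, bearing=306.6°
Leg 4: dist=16135.1 km, bearing=25.6°
Leg 5: dist=6183.7 km, bearing=192.2°
Leg 6: dist=17530.8 km, bearing=78.6°
Total: 80347.8 km

Leg 1: φ1=-1.1632497, φ2=1.3564088, Δφ=2.5196585, Δλ=2.0350155 rad; a=sin²(Δφ/2)+cosφ1·cosφ2·sin²(Δλ/2)=0.9674161122; c=2·atan2(√a, √(1-a))=2.778582609; dist=6371·c=17702.3498 ≈ 17702.3 km; running total=17702.3 km
Leg 1 bearing: y=sinΔλ·cosφ2=0.19023408, x=cosφ1·sinφ2-sinφ1·cosφ2·cosΔλ=0.29983280; θ=atan2(y, x)=32.3938° ≈ 32.4°
Leg 2: φ1=1.3564088, φ2=0.8444898, Δφ=-0.5119190, Δλ=-0.3652014 rad; a=sin²(Δφ/2)+cosφ1·cosφ2·sin²(Δλ/2)=0.0687558491; c=2·atan2(√a, √(1-a))=0.530630220; dist=6371·c=3380.645 ≈ 3380.6 km; running total=21082.9 km
Leg 2 bearing: y=sinΔλ·cosφ2=-0.23717955, x=cosφ1·sinφ2-sinφ1·cosφ2·cosΔλ=-0.44705681; θ=atan2(y, x)=-152.0525° <0 so +360° → 207.9475° ≈ 207.9°
Leg 3: φ1=0.8444898, φ2=-0.7853772, Δφ=-1.6298670, Δλ=3.2485133 rad; a=sin²(Δφ/2)+cosφ1·cosφ2·sin²(Δλ/2)=0.9977858156; c=2·atan2(√a, √(1-a))=3.047447648; dist=6371·c=19415.289 ≈ 19415.3 km; running total=40498.2 km
Leg 3 bearing: y=sinΔλ·cosφ2=-0.07546190, x=cosφ1·sinφ2-sinφ1·cosφ2·cosΔλ=0.05605915; θ=atan2(y, x)=-53.3921° <0 so +360° → 306.6079° ≈ 306.6°
Leg 4: φ1=-0.7853772, φ2=1.2367770, Δφ=2.0221542, Δλ=-3.9961774 rad; a=sin²(Δφ/2)+cosφ1·cosφ2·sin²(Δλ/2)=0.9101064674; c=2·atan2(√a, √(1-a))=2.532579472; dist=6371·c=16135.064 ≈ 16135.1 km; running total=56633.3 km
Leg 4 bearing: y=sinΔλ·cosφ2=0.24729136, x=cosφ1·sinφ2-sinφ1·cosφ2·cosΔλ=0.51584661; θ=atan2(y, x)=25.6126° ≈ 25.6°
Leg 5: φ1=1.2367770, φ2=0.2725471, Δφ=-0.9642298, Δλ=-0.1825073 rad; a=sin²(Δφ/2)+cosφ1·cosφ2·sin²(Δλ/2)=0.2175970536; c=2·atan2(√a, √(1-a))=0.970598310; dist=6371·c=6183.682 ≈ 6183.7 km; running total=62817.0 km
Leg 5 bearing: y=sinΔλ·cosφ2=-0.17479653, x=cosφ1·sinφ2-sinφ1·cosφ2·cosΔλ=-0.80649890; θ=atan2(y, x)=-167.7711° <0 so +360° → 192.2289° ≈ 192.2°
Leg 6: φ1=0.2725471, φ2=-0.1778560, Δφ=-0.4504032, Δλ=2.7532412 rad; a=sin²(Δφ/2)+cosφ1·cosφ2·sin²(Δλ/2)=0.9624673288; c=2·atan2(√a, √(1-a))=2.751659988; dist=6371·c=17530.826 ≈ 17530.8 km; running total=80347.8 km
Leg 6 bearing: y=sinΔλ·cosφ2=0.37268984, x=cosφ1·sinφ2-sinφ1·cosφ2·cosΔλ=0.07482084; θ=atan2(y, x)=78.6483° ≈ 78.6°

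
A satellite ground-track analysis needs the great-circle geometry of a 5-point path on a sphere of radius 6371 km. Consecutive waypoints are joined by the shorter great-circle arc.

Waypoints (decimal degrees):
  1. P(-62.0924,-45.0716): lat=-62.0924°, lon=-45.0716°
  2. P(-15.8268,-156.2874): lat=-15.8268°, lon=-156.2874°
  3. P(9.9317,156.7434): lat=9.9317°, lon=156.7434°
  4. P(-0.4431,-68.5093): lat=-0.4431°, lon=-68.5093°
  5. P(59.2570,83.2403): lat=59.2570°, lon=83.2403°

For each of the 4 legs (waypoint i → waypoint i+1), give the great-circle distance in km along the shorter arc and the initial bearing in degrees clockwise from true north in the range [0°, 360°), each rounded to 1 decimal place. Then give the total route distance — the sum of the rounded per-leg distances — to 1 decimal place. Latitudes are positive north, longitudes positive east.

Leg 1: φ1=-1.0837168, φ2=-0.2762298, Δφ=0.8074871, Δλ=-1.9410819 rad; a=sin²(Δφ/2)+cosφ1·cosφ2·sin²(Δλ/2)=0.4609719456; c=2·atan2(√a, √(1-a))=1.492660737; dist=6371·c=9509.742 ≈ 9509.7 km; running total=9509.7 km
Leg 1 bearing: y=sinΔλ·cosφ2=-0.89688392, x=cosφ1·sinφ2-sinφ1·cosφ2·cosΔλ=-0.43532341; θ=atan2(y, x)=-115.8907° <0 so +360° → 244.1093° ≈ 244.1°
Leg 2: φ1=-0.2762298, φ2=0.1733409, Δφ=0.4495706, Δλ=5.4634181 rad; a=sin²(Δφ/2)+cosφ1·cosφ2·sin²(Δλ/2)=0.2001776050; c=2·atan2(√a, √(1-a))=0.927739157; dist=6371·c=5910.626 ≈ 5910.6 km; running total=15420.3 km
Leg 2 bearing: y=sinΔλ·cosφ2=-0.72003245, x=cosφ1·sinφ2-sinφ1·cosφ2·cosΔλ=0.34925549; θ=atan2(y, x)=-64.1241° <0 so +360° → 295.8759° ≈ 295.9°
Leg 3: φ1=0.1733409, φ2=-0.0077336, Δφ=-0.1810744, Δλ=-3.9314013 rad; a=sin²(Δφ/2)+cosφ1·cosφ2·sin²(Δλ/2)=0.8473722595; c=2·atan2(√a, √(1-a))=2.338860965; dist=6371·c=14900.883 ≈ 14900.9 km; running total=30321.2 km
Leg 3 bearing: y=sinΔλ·cosφ2=0.71019731, x=cosφ1·sinφ2-sinφ1·cosφ2·cosΔλ=0.11379732; θ=atan2(y, x)=80.8967° ≈ 80.9°
Leg 4: φ1=-0.0077336, φ2=1.0342298, Δφ=1.0419633, Δλ=2.6485302 rad; a=sin²(Δφ/2)+cosφ1·cosφ2·sin²(Δλ/2)=0.7284661891; c=2·atan2(√a, √(1-a))=2.045339760; dist=6371·c=13030.860 ≈ 13030.9 km; running total=43352.1 km
Leg 4 bearing: y=sinΔλ·cosφ2=0.24195852, x=cosφ1·sinφ2-sinφ1·cosφ2·cosΔλ=0.85596079; θ=atan2(y, x)=15.7843° ≈ 15.8°

Leg 1: dist=9509.7 km, bearing=244.1°
Leg 2: dist=5910.6 km, bearing=295.9°
Leg 3: dist=14900.9 km, bearing=80.9°
Leg 4: dist=13030.9 km, bearing=15.8°
Total: 43352.1 km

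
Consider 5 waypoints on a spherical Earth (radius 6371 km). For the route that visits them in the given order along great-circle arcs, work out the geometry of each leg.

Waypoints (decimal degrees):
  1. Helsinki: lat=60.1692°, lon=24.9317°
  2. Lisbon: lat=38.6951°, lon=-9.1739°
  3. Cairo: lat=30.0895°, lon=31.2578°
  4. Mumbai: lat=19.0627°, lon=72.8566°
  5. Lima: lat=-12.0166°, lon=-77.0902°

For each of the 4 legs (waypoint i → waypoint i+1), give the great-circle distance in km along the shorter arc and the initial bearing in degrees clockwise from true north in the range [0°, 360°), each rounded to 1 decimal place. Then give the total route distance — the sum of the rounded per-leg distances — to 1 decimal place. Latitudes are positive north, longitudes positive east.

Leg 1: φ1=1.0501506, φ2=0.6753569, Δφ=-0.3747937, Δλ=-0.5952550 rad; a=sin²(Δφ/2)+cosφ1·cosφ2·sin²(Δλ/2)=0.0680963524; c=2·atan2(√a, √(1-a))=0.528018093; dist=6371·c=3364.003 ≈ 3364.0 km; running total=3364.0 km
Leg 1 bearing: y=sinΔλ·cosφ2=-0.43763286, x=cosφ1·sinφ2-sinφ1·cosφ2·cosΔλ=-0.24962860; θ=atan2(y, x)=-119.7007° <0 so +360° → 240.2993° ≈ 240.3°
Leg 2: φ1=0.6753569, φ2=0.5251608, Δφ=-0.1501961, Δλ=0.7056663 rad; a=sin²(Δφ/2)+cosφ1·cosφ2·sin²(Δλ/2)=0.0862678350; c=2·atan2(√a, √(1-a))=0.596219523; dist=6371·c=3798.515 ≈ 3798.5 km; running total=7162.5 km
Leg 2 bearing: y=sinΔλ·cosφ2=0.56114588, x=cosφ1·sinφ2-sinφ1·cosφ2·cosΔλ=-0.02044704; θ=atan2(y, x)=92.0868° ≈ 92.1°
Leg 3: φ1=0.5251608, φ2=0.3327069, Δφ=-0.1924540, Δλ=0.7260360 rad; a=sin²(Δφ/2)+cosφ1·cosφ2·sin²(Δλ/2)=0.1123501153; c=2·atan2(√a, √(1-a))=0.683606746; dist=6371·c=4355.259 ≈ 4355.3 km; running total=11517.8 km
Leg 3 bearing: y=sinΔλ·cosφ2=0.62750285, x=cosφ1·sinφ2-sinφ1·cosφ2·cosΔλ=-0.07176660; θ=atan2(y, x)=96.5245° ≈ 96.5°
Leg 4: φ1=0.3327069, φ2=-0.2097292, Δφ=-0.5424361, Δλ=-2.6170654 rad; a=sin²(Δφ/2)+cosφ1·cosφ2·sin²(Δλ/2)=0.9340826680; c=2·atan2(√a, √(1-a))=2.622289737; dist=6371·c=16706.608 ≈ 16706.6 km; running total=28224.4 km
Leg 4 bearing: y=sinΔλ·cosφ2=-0.48982995, x=cosφ1·sinφ2-sinφ1·cosφ2·cosΔλ=0.07972184; θ=atan2(y, x)=-80.7559° <0 so +360° → 279.2441° ≈ 279.2°

Leg 1: dist=3364.0 km, bearing=240.3°
Leg 2: dist=3798.5 km, bearing=92.1°
Leg 3: dist=4355.3 km, bearing=96.5°
Leg 4: dist=16706.6 km, bearing=279.2°
Total: 28224.4 km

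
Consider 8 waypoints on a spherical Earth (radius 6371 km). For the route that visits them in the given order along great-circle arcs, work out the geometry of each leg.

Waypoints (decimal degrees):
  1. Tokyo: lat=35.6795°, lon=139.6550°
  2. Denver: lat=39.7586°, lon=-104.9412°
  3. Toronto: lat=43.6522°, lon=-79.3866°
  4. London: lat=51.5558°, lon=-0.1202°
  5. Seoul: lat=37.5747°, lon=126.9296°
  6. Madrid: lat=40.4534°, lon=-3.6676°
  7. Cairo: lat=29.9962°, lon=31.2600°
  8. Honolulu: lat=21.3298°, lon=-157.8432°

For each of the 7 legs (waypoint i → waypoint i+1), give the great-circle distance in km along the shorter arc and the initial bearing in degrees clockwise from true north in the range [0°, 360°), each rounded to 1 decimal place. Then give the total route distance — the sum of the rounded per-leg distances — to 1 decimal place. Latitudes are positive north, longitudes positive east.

Leg 1: φ1=0.6227248, φ2=0.6939185, Δφ=0.0711937, Δλ=-4.2690090 rad; a=sin²(Δφ/2)+cosφ1·cosφ2·sin²(Δλ/2)=0.4474319360; c=2·atan2(√a, √(1-a))=1.465465540; dist=6371·c=9336.481 ≈ 9336.5 km; running total=9336.5 km
Leg 1 bearing: y=sinΔλ·cosφ2=0.69441338, x=cosφ1·sinφ2-sinφ1·cosφ2·cosΔλ=0.71185423; θ=atan2(y, x)=44.2894° ≈ 44.3°
Leg 2: φ1=0.6939185, φ2=0.7618746, Δφ=0.0679561, Δλ=0.4460119 rad; a=sin²(Δφ/2)+cosφ1·cosφ2·sin²(Δλ/2)=0.0283603250; c=2·atan2(√a, √(1-a))=0.338423157; dist=6371·c=2156.094 ≈ 2156.1 km; running total=11492.6 km
Leg 2 bearing: y=sinΔλ·cosφ2=0.31211560, x=cosφ1·sinφ2-sinφ1·cosφ2·cosΔλ=0.11317208; θ=atan2(y, x)=70.0695° ≈ 70.1°
Leg 3: φ1=0.7618746, φ2=0.8998185, Δφ=0.1379438, Δλ=1.3834597 rad; a=sin²(Δφ/2)+cosφ1·cosφ2·sin²(Δλ/2)=0.1877898608; c=2·atan2(√a, √(1-a))=0.896407211; dist=6371·c=5711.010 ≈ 5711.0 km; running total=17203.6 km
Leg 3 bearing: y=sinΔλ·cosφ2=0.61087383, x=cosφ1·sinφ2-sinφ1·cosφ2·cosΔλ=0.48675710; θ=atan2(y, x)=51.4514° ≈ 51.5°
Leg 4: φ1=0.8998185, φ2=0.6558022, Δφ=-0.2440162, Δλ=2.2174373 rad; a=sin²(Δφ/2)+cosφ1·cosφ2·sin²(Δλ/2)=0.4096506486; c=2·atan2(√a, √(1-a))=1.389099525; dist=6371·c=8849.953 ≈ 8850.0 km; running total=26053.6 km
Leg 4 bearing: y=sinΔλ·cosφ2=0.63255094, x=cosφ1·sinφ2-sinφ1·cosφ2·cosΔλ=0.75314493; θ=atan2(y, x)=40.0262° ≈ 40.0°
Leg 5: φ1=0.6558022, φ2=0.7060450, Δφ=0.0502428, Δλ=-2.2793511 rad; a=sin²(Δφ/2)+cosφ1·cosφ2·sin²(Δλ/2)=0.4983983646; c=2·atan2(√a, √(1-a))=1.567593050; dist=6371·c=9987.135 ≈ 9987.1 km; running total=36040.7 km
Leg 5 bearing: y=sinΔλ·cosφ2=-0.57777950, x=cosφ1·sinφ2-sinφ1·cosφ2·cosΔλ=0.81618662; θ=atan2(y, x)=-35.2947° <0 so +360° → 324.7053° ≈ 324.7°
Leg 6: φ1=0.7060450, φ2=0.5235325, Δφ=-0.1825126, Δλ=0.6096016 rad; a=sin²(Δφ/2)+cosφ1·cosφ2·sin²(Δλ/2)=0.0676566213; c=2·atan2(√a, √(1-a))=0.526269893; dist=6371·c=3352.865 ≈ 3352.9 km; running total=39393.6 km
Leg 6 bearing: y=sinΔλ·cosφ2=0.49585393, x=cosφ1·sinφ2-sinφ1·cosφ2·cosΔλ=-0.08028504; θ=atan2(y, x)=99.1971° ≈ 99.2°
Leg 7: φ1=0.5235325, φ2=0.3722752, Δφ=-0.1512572, Δλ=-3.3004735 rad; a=sin²(Δφ/2)+cosφ1·cosφ2·sin²(Δλ/2)=0.8073637943; c=2·atan2(√a, √(1-a))=2.232836871; dist=6371·c=14225.404 ≈ 14225.4 km; running total=53619.0 km
Leg 7 bearing: y=sinΔλ·cosφ2=0.14737595, x=cosφ1·sinφ2-sinφ1·cosφ2·cosΔλ=0.77484858; θ=atan2(y, x)=10.7690° ≈ 10.8°

Leg 1: dist=9336.5 km, bearing=44.3°
Leg 2: dist=2156.1 km, bearing=70.1°
Leg 3: dist=5711.0 km, bearing=51.5°
Leg 4: dist=8850.0 km, bearing=40.0°
Leg 5: dist=9987.1 km, bearing=324.7°
Leg 6: dist=3352.9 km, bearing=99.2°
Leg 7: dist=14225.4 km, bearing=10.8°
Total: 53619.0 km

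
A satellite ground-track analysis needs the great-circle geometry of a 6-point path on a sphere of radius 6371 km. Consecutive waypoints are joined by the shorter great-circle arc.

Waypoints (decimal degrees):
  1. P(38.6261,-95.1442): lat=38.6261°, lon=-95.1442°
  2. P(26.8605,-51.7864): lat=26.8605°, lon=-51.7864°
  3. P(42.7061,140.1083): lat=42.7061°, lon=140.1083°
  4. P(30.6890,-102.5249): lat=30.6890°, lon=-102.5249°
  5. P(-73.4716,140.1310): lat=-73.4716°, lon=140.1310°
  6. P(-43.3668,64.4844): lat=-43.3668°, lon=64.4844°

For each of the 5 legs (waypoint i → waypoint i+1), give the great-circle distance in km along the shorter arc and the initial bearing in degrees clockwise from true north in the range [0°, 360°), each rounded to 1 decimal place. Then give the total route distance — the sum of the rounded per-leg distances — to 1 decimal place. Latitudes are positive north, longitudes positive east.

Leg 1: φ1=0.6741526, φ2=0.4688042, Δφ=-0.2053485, Δλ=0.7567364 rad; a=sin²(Δφ/2)+cosφ1·cosφ2·sin²(Δλ/2)=0.1056103455; c=2·atan2(√a, √(1-a))=0.661975776; dist=6371·c=4217.448 ≈ 4217.4 km; running total=4217.4 km
Leg 1 bearing: y=sinΔλ·cosφ2=0.61247954, x=cosφ1·sinφ2-sinφ1·cosφ2·cosΔλ=-0.05192320; θ=atan2(y, x)=94.8457° ≈ 94.8°
Leg 2: φ1=0.4688042, φ2=0.7453621, Δφ=0.2765579, Δλ=3.3491943 rad; a=sin²(Δφ/2)+cosφ1·cosφ2·sin²(Δλ/2)=0.6675211130; c=2·atan2(√a, √(1-a))=1.912446373; dist=6371·c=12184.196 ≈ 12184.2 km; running total=16401.6 km
Leg 2 bearing: y=sinΔλ·cosφ2=-0.15146106, x=cosφ1·sinφ2-sinφ1·cosφ2·cosΔλ=0.92994960; θ=atan2(y, x)=-9.2505° <0 so +360° → 350.7495° ≈ 350.7°
Leg 3: φ1=0.7453621, φ2=0.5356241, Δφ=-0.2097380, Δλ=-4.2347482 rad; a=sin²(Δφ/2)+cosφ1·cosφ2·sin²(Δλ/2)=0.4721651793; c=2·atan2(√a, √(1-a))=1.515097891; dist=6371·c=9652.689 ≈ 9652.7 km; running total=26054.3 km
Leg 3 bearing: y=sinΔλ·cosφ2=0.76370627, x=cosφ1·sinφ2-sinφ1·cosφ2·cosΔλ=0.64315910; θ=atan2(y, x)=49.8974° ≈ 49.9°
Leg 4: φ1=0.5356241, φ2=-1.2823213, Δφ=-1.8179454, Δλ=4.2351444 rad; a=sin²(Δφ/2)+cosφ1·cosφ2·sin²(Δλ/2)=0.8008316495; c=2·atan2(√a, √(1-a))=2.216378184; dist=6371·c=14120.545 ≈ 14120.5 km; running total=40174.8 km
Leg 4 bearing: y=sinΔλ·cosφ2=-0.25270272, x=cosφ1·sinφ2-sinφ1·cosφ2·cosΔλ=-0.75772199; θ=atan2(y, x)=-161.5563° <0 so +360° → 198.4437° ≈ 198.4°
Leg 5: φ1=-1.2823213, φ2=-0.7568934, Δφ=0.5254279, Δλ=-1.3202822 rad; a=sin²(Δφ/2)+cosφ1·cosφ2·sin²(Δλ/2)=0.1452185734; c=2·atan2(√a, √(1-a))=0.781918693; dist=6371·c=4981.604 ≈ 4981.6 km; running total=45156.4 km
Leg 5 bearing: y=sinΔλ·cosφ2=-0.70428031, x=cosφ1·sinφ2-sinφ1·cosφ2·cosΔλ=-0.02257892; θ=atan2(y, x)=-91.8362° <0 so +360° → 268.1638° ≈ 268.2°

Leg 1: dist=4217.4 km, bearing=94.8°
Leg 2: dist=12184.2 km, bearing=350.7°
Leg 3: dist=9652.7 km, bearing=49.9°
Leg 4: dist=14120.5 km, bearing=198.4°
Leg 5: dist=4981.6 km, bearing=268.2°
Total: 45156.4 km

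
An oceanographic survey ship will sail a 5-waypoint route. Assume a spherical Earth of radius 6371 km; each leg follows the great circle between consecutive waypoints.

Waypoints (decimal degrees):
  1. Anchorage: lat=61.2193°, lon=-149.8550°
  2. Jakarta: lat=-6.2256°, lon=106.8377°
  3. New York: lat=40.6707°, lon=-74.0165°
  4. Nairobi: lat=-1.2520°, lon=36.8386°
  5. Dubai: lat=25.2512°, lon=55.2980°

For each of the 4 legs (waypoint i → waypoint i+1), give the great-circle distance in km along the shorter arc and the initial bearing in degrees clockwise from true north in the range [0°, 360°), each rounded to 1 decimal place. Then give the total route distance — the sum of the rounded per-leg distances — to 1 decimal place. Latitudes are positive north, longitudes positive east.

Leg 1: dist=11324.3 km, bearing=278.7°
Leg 2: dist=16184.0 km, bearing=1.1°
Leg 3: dist=11843.4 km, bearing=77.0°
Leg 4: dist=3554.2 km, bearing=32.7°
Total: 42905.9 km

Leg 1: φ1=1.0684784, φ2=-0.1086572, Δφ=-1.1771356, Δλ=4.4801328 rad; a=sin²(Δφ/2)+cosφ1·cosφ2·sin²(Δλ/2)=0.6026064666; c=2·atan2(√a, √(1-a))=1.777477593; dist=6371·c=11324.310 ≈ 11324.3 km; running total=11324.3 km
Leg 1 bearing: y=sinΔλ·cosφ2=-0.96741051, x=cosφ1·sinφ2-sinφ1·cosφ2·cosΔλ=0.14833932; θ=atan2(y, x)=-81.2824° <0 so +360° → 278.7176° ≈ 278.7°
Leg 2: φ1=-0.1086572, φ2=0.7098376, Δφ=0.8184948, Δλ=-3.1565013 rad; a=sin²(Δφ/2)+cosφ1·cosφ2·sin²(Δλ/2)=0.9122923702; c=2·atan2(√a, √(1-a))=2.540264120; dist=6371·c=16184.023 ≈ 16184.0 km; running total=27508.3 km
Leg 2 bearing: y=sinΔλ·cosφ2=0.01130727, x=cosφ1·sinφ2-sinφ1·cosφ2·cosΔλ=0.56562545; θ=atan2(y, x)=1.1452° ≈ 1.1°
Leg 3: φ1=0.7098376, φ2=-0.0218515, Δφ=-0.7316891, Δλ=1.9347865 rad; a=sin²(Δφ/2)+cosφ1·cosφ2·sin²(Δλ/2)=0.6420970872; c=2·atan2(√a, √(1-a))=1.858962169; dist=6371·c=11843.448 ≈ 11843.4 km; running total=39351.7 km
Leg 3 bearing: y=sinΔλ·cosφ2=0.93426065, x=cosφ1·sinφ2-sinφ1·cosφ2·cosΔλ=0.21538502; θ=atan2(y, x)=77.0178° ≈ 77.0°
Leg 4: φ1=-0.0218515, φ2=0.4407166, Δφ=0.4625681, Δλ=0.3221773 rad; a=sin²(Δφ/2)+cosφ1·cosφ2·sin²(Δλ/2)=0.0758073908; c=2·atan2(√a, √(1-a))=0.557868860; dist=6371·c=3554.183 ≈ 3554.2 km; running total=42905.9 km
Leg 4 bearing: y=sinΔλ·cosφ2=0.28637715, x=cosφ1·sinφ2-sinφ1·cosφ2·cosΔλ=0.44523101; θ=atan2(y, x)=32.7495° ≈ 32.7°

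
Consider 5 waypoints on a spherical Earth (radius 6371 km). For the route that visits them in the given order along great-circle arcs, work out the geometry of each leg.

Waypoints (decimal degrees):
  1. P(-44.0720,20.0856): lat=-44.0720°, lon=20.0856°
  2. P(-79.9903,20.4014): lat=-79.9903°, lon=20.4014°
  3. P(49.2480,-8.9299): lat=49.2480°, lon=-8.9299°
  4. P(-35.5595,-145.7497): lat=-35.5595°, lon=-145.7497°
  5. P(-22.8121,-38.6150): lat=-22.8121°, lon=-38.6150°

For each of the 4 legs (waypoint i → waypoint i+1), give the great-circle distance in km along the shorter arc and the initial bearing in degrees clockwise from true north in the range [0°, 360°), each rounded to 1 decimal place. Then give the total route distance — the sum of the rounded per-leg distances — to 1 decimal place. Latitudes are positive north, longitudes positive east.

Leg 1: dist=3994.0 km, bearing=179.9°
Leg 2: dist=14491.2 km, bearing=335.2°
Leg 3: dist=16220.3 km, bearing=277.1°
Leg 4: dist=9978.6 km, bearing=118.3°
Total: 44684.1 km

Leg 1: φ1=-0.7692015, φ2=-1.3960941, Δφ=-0.6268926, Δλ=0.0055117 rad; a=sin²(Δφ/2)+cosφ1·cosφ2·sin²(Δλ/2)=0.0950737912; c=2·atan2(√a, √(1-a))=0.626895830; dist=6371·c=3993.953 ≈ 3994.0 km; running total=3994.0 km
Leg 1 bearing: y=sinΔλ·cosφ2=0.00095802, x=cosφ1·sinφ2-sinφ1·cosφ2·cosΔλ=-0.58663289; θ=atan2(y, x)=179.9064° ≈ 179.9°
Leg 2: φ1=-1.3960941, φ2=0.8595398, Δφ=2.2556339, Δλ=-0.5119278 rad; a=sin²(Δφ/2)+cosφ1·cosφ2·sin²(Δλ/2)=0.8235465291; c=2·atan2(√a, √(1-a))=2.274561737; dist=6371·c=14491.233 ≈ 14491.2 km; running total=18485.2 km
Leg 2 bearing: y=sinΔλ·cosφ2=-0.31977305, x=cosφ1·sinφ2-sinφ1·cosφ2·cosΔλ=0.69210965; θ=atan2(y, x)=-24.7982° <0 so +360° → 335.2018° ≈ 335.2°
Leg 3: φ1=0.8595398, φ2=-0.6206304, Δφ=-1.4801701, Δλ=-2.3879560 rad; a=sin²(Δφ/2)+cosφ1·cosφ2·sin²(Δλ/2)=0.9138955924; c=2·atan2(√a, √(1-a))=2.545955472; dist=6371·c=16220.282 ≈ 16220.3 km; running total=34705.5 km
Leg 3 bearing: y=sinΔλ·cosφ2=-0.55668234, x=cosφ1·sinφ2-sinφ1·cosφ2·cosΔλ=0.06976048; θ=atan2(y, x)=-82.8572° <0 so +360° → 277.1428° ≈ 277.1°
Leg 4: φ1=-0.6206304, φ2=-0.3981463, Δφ=0.2224841, Δλ=1.8698533 rad; a=sin²(Δφ/2)+cosφ1·cosφ2·sin²(Δλ/2)=0.4977284432; c=2·atan2(√a, √(1-a))=1.566253198; dist=6371·c=9978.599 ≈ 9978.6 km; running total=44684.1 km
Leg 4 bearing: y=sinΔλ·cosφ2=0.88086781, x=cosφ1·sinφ2-sinφ1·cosφ2·cosΔλ=-0.47334053; θ=atan2(y, x)=118.2517° ≈ 118.3°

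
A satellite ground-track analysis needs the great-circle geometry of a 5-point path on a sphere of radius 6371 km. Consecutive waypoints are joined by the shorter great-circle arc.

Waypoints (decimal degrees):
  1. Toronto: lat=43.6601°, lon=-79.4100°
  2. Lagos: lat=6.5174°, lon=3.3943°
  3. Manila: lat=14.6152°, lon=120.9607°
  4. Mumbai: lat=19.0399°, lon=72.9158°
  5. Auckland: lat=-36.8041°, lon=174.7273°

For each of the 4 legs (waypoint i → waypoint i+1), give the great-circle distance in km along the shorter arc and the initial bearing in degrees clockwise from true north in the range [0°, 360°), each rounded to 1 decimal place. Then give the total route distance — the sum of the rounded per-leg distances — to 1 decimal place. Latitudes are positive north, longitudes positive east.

Leg 1: φ1=0.7620125, φ2=0.1137501, Δφ=-0.6482624, Δλ=1.4452077 rad; a=sin²(Δφ/2)+cosφ1·cosφ2·sin²(Δλ/2)=0.4158029998; c=2·atan2(√a, √(1-a))=1.401596151; dist=6371·c=8929.569 ≈ 8929.6 km; running total=8929.6 km
Leg 1 bearing: y=sinΔλ·cosφ2=0.98571243, x=cosφ1·sinφ2-sinφ1·cosφ2·cosΔλ=-0.00380221; θ=atan2(y, x)=90.2210° ≈ 90.2°
Leg 2: φ1=0.1137501, φ2=0.2550834, Δφ=0.1413333, Δλ=2.0519208 rad; a=sin²(Δφ/2)+cosφ1·cosφ2·sin²(Δλ/2)=0.7081338300; c=2·atan2(√a, √(1-a))=2.000132880; dist=6371·c=12742.847 ≈ 12742.8 km; running total=21672.4 km
Leg 2 bearing: y=sinΔλ·cosφ2=0.85779079, x=cosφ1·sinφ2-sinφ1·cosφ2·cosΔλ=0.30152312; θ=atan2(y, x)=70.6329° ≈ 70.6°
Leg 3: φ1=0.2550834, φ2=0.3323089, Δφ=0.0772256, Δλ=-0.8385417 rad; a=sin²(Δφ/2)+cosφ1·cosφ2·sin²(Δλ/2)=0.1530804481; c=2·atan2(√a, √(1-a))=0.803989745; dist=6371·c=5122.219 ≈ 5122.2 km; running total=26794.6 km
Leg 3 bearing: y=sinΔλ·cosφ2=-0.70298404, x=cosφ1·sinφ2-sinφ1·cosφ2·cosΔλ=0.15620734; θ=atan2(y, x)=-77.4721° <0 so +360° → 282.5279° ≈ 282.5°
Leg 4: φ1=0.3323089, φ2=-0.6423527, Δφ=-0.9746617, Δλ=1.7769459 rad; a=sin²(Δφ/2)+cosφ1·cosφ2·sin²(Δλ/2)=0.6751822988; c=2·atan2(√a, √(1-a))=1.928756674; dist=6371·c=12288.109 ≈ 12288.1 km; running total=39082.7 km
Leg 4 bearing: y=sinΔλ·cosφ2=0.78373498, x=cosφ1·sinφ2-sinφ1·cosφ2·cosΔλ=-0.51283928; θ=atan2(y, x)=123.1988° ≈ 123.2°

Leg 1: dist=8929.6 km, bearing=90.2°
Leg 2: dist=12742.8 km, bearing=70.6°
Leg 3: dist=5122.2 km, bearing=282.5°
Leg 4: dist=12288.1 km, bearing=123.2°
Total: 39082.7 km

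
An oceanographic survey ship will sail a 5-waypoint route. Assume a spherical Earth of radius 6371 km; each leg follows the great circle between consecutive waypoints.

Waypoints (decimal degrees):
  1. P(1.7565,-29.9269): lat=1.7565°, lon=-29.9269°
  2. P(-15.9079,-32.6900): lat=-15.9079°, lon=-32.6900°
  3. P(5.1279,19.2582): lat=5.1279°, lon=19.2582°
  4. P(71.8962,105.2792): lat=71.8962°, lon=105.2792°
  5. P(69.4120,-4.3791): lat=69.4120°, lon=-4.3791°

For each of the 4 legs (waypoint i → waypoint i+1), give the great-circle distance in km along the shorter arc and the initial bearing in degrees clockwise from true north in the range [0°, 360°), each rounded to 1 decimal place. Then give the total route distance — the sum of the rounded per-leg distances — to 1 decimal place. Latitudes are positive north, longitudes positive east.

Leg 1: dist=1987.5 km, bearing=188.7°
Leg 2: dist=6175.2 km, bearing=72.0°
Leg 3: dist=9328.2 km, bearing=18.2°
Leg 4: dist=3497.9 km, bearing=320.6°
Total: 20988.8 km

Leg 1: φ1=0.0306567, φ2=-0.2776452, Δφ=-0.3083019, Δλ=-0.0482252 rad; a=sin²(Δφ/2)+cosφ1·cosφ2·sin²(Δλ/2)=0.0241336778; c=2·atan2(√a, √(1-a))=0.311963850; dist=6371·c=1987.522 ≈ 1987.5 km; running total=1987.5 km
Leg 1 bearing: y=sinΔλ·cosφ2=-0.04636036, x=cosφ1·sinφ2-sinφ1·cosφ2·cosΔλ=-0.30340681; θ=atan2(y, x)=-171.3124° <0 so +360° → 188.6876° ≈ 188.7°
Leg 2: φ1=-0.2776452, φ2=0.0894987, Δφ=0.3671440, Δλ=0.9066671 rad; a=sin²(Δφ/2)+cosφ1·cosφ2·sin²(Δλ/2)=0.2170509432; c=2·atan2(√a, √(1-a))=0.969274165; dist=6371·c=6175.246 ≈ 6175.2 km; running total=8162.7 km
Leg 2 bearing: y=sinΔλ·cosφ2=0.78430217, x=cosφ1·sinφ2-sinφ1·cosφ2·cosΔλ=0.25422320; θ=atan2(y, x)=72.0404° ≈ 72.0°
Leg 3: φ1=0.0894987, φ2=1.2548254, Δφ=1.1653267, Δλ=1.5013497 rad; a=sin²(Δφ/2)+cosφ1·cosφ2·sin²(Δλ/2)=0.4467846163; c=2·atan2(√a, √(1-a))=1.464163596; dist=6371·c=9328.186 ≈ 9328.2 km; running total=17490.9 km
Leg 3 bearing: y=sinΔλ·cosφ2=0.30999045, x=cosφ1·sinφ2-sinφ1·cosφ2·cosΔλ=0.94476368; θ=atan2(y, x)=18.1654° ≈ 18.2°
Leg 4: φ1=1.2548254, φ2=1.2114679, Δφ=-0.0433575, Δλ=-1.9138984 rad; a=sin²(Δφ/2)+cosφ1·cosφ2·sin²(Δλ/2)=0.0734847626; c=2·atan2(√a, √(1-a))=0.549031251; dist=6371·c=3497.878 ≈ 3497.9 km; running total=20988.8 km
Leg 4 bearing: y=sinΔλ·cosφ2=-0.33115015, x=cosφ1·sinφ2-sinφ1·cosφ2·cosΔλ=0.40333433; θ=atan2(y, x)=-39.3871° <0 so +360° → 320.6129° ≈ 320.6°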